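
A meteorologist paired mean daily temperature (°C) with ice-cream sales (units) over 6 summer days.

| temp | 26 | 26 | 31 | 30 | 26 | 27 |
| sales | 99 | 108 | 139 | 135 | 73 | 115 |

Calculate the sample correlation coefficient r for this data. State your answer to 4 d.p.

0.8565

n = 6, Σx = 166, Σy = 669, Σx² = 4618, Σy² = 77565, Σxy = 18744
nΣxy − ΣxΣy = 112464 − 111054 = 1410
nΣx² − (Σx)² = 27708 − 27556 = 152; nΣy² − (Σy)² = 465390 − 447561 = 17829
r = 1410 / √(152 × 17829) = 1410 / 1646.2102 ≈ 0.8565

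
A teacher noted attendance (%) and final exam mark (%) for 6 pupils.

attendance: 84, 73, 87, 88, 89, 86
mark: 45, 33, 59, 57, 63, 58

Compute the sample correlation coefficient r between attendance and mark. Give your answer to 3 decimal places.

n = 6, Σx = 507, Σy = 315, Σx² = 43015, Σy² = 17177, Σxy = 26933
nΣxy − ΣxΣy = 161598 − 159705 = 1893
nΣx² − (Σx)² = 258090 − 257049 = 1041; nΣy² − (Σy)² = 103062 − 99225 = 3837
r = 1893 / √(1041 × 3837) = 1893 / 1998.5787 ≈ 0.947

0.947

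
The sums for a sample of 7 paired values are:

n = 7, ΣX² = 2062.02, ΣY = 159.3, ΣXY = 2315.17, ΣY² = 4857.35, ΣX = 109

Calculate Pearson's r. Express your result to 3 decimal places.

r = (nΣXY − ΣXΣY) / √[(nΣX² − (ΣX)²)(nΣY² − (ΣY)²)]
Numerator: 7×2315.17 − 109×159.3 = -1157.51
Denominator: √[(14434.14 − 11881)(34001.45 − 25376.49)] = √[2553.14 × 8624.96] = 4692.6251
r = -1157.51 / 4692.6251 ≈ -0.247

-0.247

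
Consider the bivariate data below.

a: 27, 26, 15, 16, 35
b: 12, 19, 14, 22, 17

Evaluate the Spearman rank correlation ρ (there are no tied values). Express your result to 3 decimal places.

-0.200

Rank a: 4, 3, 1, 2, 5
Rank b: 1, 4, 2, 5, 3
d = rank(a) − rank(b): 3, -1, -1, -3, 2; Σd² = 24
ρ = 1 − 6Σd² / [n(n²−1)] = 1 − 6×24 / (5×24) = 1 − 144/120 ≈ -0.200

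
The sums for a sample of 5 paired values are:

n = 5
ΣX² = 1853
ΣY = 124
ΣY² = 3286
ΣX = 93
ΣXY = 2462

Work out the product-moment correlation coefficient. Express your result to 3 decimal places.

0.966

r = (nΣXY − ΣXΣY) / √[(nΣX² − (ΣX)²)(nΣY² − (ΣY)²)]
Numerator: 5×2462 − 93×124 = 778
Denominator: √[(9265 − 8649)(16430 − 15376)] = √[616 × 1054] = 805.7692
r = 778 / 805.7692 ≈ 0.966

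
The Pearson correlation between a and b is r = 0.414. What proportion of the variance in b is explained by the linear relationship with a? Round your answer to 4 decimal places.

0.1714

r² = (0.414)² = 0.1714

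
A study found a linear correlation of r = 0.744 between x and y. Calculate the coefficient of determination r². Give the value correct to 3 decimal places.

r² = (0.744)² = 0.554

0.554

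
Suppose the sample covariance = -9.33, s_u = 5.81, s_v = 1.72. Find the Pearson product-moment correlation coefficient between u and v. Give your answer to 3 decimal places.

-0.934

r = Cov(u,v) / (s_u · s_v) = -9.33 / (5.81 × 1.72)
  = -9.33 / 9.9932 ≈ -0.934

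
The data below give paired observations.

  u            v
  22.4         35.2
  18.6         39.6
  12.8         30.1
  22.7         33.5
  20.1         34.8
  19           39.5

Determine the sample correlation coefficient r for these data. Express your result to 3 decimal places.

n = 6, Σu = 115.6, Σv = 212.7, Σu² = 2291.86, Σv² = 7606.75, Σuv = 4120.75
nΣuv − ΣuΣv = 24724.5 − 24588.12 = 136.38
nΣu² − (Σu)² = 13751.16 − 13363.36 = 387.8; nΣv² − (Σv)² = 45640.5 − 45241.29 = 399.21
r = 136.38 / √(387.8 × 399.21) = 136.38 / 393.4636 ≈ 0.347

0.347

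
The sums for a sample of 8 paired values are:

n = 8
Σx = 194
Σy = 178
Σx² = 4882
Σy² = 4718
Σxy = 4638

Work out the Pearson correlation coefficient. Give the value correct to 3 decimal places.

r = (nΣxy − ΣxΣy) / √[(nΣx² − (Σx)²)(nΣy² − (Σy)²)]
Numerator: 8×4638 − 194×178 = 2572
Denominator: √[(39056 − 37636)(37744 − 31684)] = √[1420 × 6060] = 2933.4621
r = 2572 / 2933.4621 ≈ 0.877

0.877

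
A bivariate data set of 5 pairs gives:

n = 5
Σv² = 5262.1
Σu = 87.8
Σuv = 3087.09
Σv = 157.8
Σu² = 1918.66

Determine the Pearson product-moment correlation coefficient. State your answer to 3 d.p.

0.970

r = (nΣuv − ΣuΣv) / √[(nΣu² − (Σu)²)(nΣv² − (Σv)²)]
Numerator: 5×3087.09 − 87.8×157.8 = 1580.61
Denominator: √[(9593.3 − 7708.84)(26310.5 − 24900.84)] = √[1884.46 × 1409.66] = 1629.8613
r = 1580.61 / 1629.8613 ≈ 0.970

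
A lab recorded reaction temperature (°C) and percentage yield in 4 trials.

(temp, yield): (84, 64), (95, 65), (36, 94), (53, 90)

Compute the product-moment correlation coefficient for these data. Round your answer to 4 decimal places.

-0.9694

n = 4, Σx = 268, Σy = 313, Σx² = 20186, Σy² = 25257, Σxy = 19705
nΣxy − ΣxΣy = 78820 − 83884 = -5064
nΣx² − (Σx)² = 80744 − 71824 = 8920; nΣy² − (Σy)² = 101028 − 97969 = 3059
r = -5064 / √(8920 × 3059) = -5064 / 5223.6271 ≈ -0.9694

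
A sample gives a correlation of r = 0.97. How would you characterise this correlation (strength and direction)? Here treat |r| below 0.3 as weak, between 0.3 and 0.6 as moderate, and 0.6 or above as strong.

r = 0.97 > 0 so the relationship is positive.
|r| = 0.97, which falls in the strong range.

strong positive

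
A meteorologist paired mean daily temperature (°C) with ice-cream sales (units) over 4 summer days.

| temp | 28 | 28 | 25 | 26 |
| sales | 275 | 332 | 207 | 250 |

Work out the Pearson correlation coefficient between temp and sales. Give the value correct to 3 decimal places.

0.890

n = 4, Σx = 107, Σy = 1064, Σx² = 2869, Σy² = 291198, Σxy = 28671
nΣxy − ΣxΣy = 114684 − 113848 = 836
nΣx² − (Σx)² = 11476 − 11449 = 27; nΣy² − (Σy)² = 1164792 − 1132096 = 32696
r = 836 / √(27 × 32696) = 836 / 939.5701 ≈ 0.890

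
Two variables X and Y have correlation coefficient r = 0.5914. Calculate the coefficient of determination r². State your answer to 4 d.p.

0.3498

r² = (0.5914)² = 0.3498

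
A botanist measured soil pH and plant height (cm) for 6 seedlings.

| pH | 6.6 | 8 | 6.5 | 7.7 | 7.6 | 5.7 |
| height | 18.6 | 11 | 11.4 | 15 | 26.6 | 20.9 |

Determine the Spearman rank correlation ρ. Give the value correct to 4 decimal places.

Rank pH: 3, 6, 2, 5, 4, 1
Rank height: 4, 1, 2, 3, 6, 5
d = rank(pH) − rank(height): -1, 5, 0, 2, -2, -4; Σd² = 50
ρ = 1 − 6Σd² / [n(n²−1)] = 1 − 6×50 / (6×35) = 1 − 300/210 ≈ -0.4286

-0.4286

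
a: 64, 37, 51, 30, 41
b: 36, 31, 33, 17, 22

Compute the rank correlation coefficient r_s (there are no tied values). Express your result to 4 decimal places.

0.9000

Rank a: 5, 2, 4, 1, 3
Rank b: 5, 3, 4, 1, 2
d = rank(a) − rank(b): 0, -1, 0, 0, 1; Σd² = 2
ρ = 1 − 6Σd² / [n(n²−1)] = 1 − 6×2 / (5×24) = 1 − 12/120 ≈ 0.9000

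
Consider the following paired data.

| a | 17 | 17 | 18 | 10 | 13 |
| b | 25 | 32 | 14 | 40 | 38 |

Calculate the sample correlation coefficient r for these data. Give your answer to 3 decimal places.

-0.835

n = 5, Σa = 75, Σb = 149, Σa² = 1171, Σb² = 4889, Σab = 2115
nΣab − ΣaΣb = 10575 − 11175 = -600
nΣa² − (Σa)² = 5855 − 5625 = 230; nΣb² − (Σb)² = 24445 − 22201 = 2244
r = -600 / √(230 × 2244) = -600 / 718.4149 ≈ -0.835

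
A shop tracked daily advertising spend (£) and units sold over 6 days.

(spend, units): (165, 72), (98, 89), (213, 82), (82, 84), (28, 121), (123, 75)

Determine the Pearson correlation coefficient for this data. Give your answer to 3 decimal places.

-0.738

n = 6, Σx = 709, Σy = 523, Σx² = 104835, Σy² = 47151, Σxy = 57569
nΣxy − ΣxΣy = 345414 − 370807 = -25393
nΣx² − (Σx)² = 629010 − 502681 = 126329; nΣy² − (Σy)² = 282906 − 273529 = 9377
r = -25393 / √(126329 × 9377) = -25393 / 34417.8302 ≈ -0.738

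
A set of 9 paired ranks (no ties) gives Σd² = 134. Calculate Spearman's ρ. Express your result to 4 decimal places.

-0.1167

ρ = 1 − 6Σd² / [n(n²−1)] = 1 − 6×134 / (9×80)
  = 1 − 804/720 = 1 − 1.11667 ≈ -0.1167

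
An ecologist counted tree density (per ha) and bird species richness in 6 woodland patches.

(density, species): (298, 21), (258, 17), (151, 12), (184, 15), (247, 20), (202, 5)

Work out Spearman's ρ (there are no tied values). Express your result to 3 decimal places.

0.771

Rank density: 6, 5, 1, 2, 4, 3
Rank species: 6, 4, 2, 3, 5, 1
d = rank(density) − rank(species): 0, 1, -1, -1, -1, 2; Σd² = 8
ρ = 1 − 6Σd² / [n(n²−1)] = 1 − 6×8 / (6×35) = 1 − 48/210 ≈ 0.771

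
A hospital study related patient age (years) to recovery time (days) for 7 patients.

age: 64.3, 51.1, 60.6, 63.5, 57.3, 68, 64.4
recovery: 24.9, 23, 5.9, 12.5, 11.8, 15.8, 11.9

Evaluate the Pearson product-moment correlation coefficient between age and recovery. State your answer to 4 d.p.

-0.1877

n = 7, Σx = 429.2, Σy = 105.8, Σx² = 26504.96, Σy² = 1870.56, Σxy = 6444.56
nΣxy − ΣxΣy = 45111.92 − 45409.36 = -297.44
nΣx² − (Σx)² = 185534.72 − 184212.64 = 1322.08; nΣy² − (Σy)² = 13093.92 − 11193.64 = 1900.28
r = -297.44 / √(1322.08 × 1900.28) = -297.44 / 1585.0307 ≈ -0.1877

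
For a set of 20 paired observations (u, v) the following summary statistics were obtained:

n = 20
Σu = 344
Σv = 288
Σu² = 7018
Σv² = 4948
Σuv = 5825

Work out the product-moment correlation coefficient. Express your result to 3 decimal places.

0.928

r = (nΣuv − ΣuΣv) / √[(nΣu² − (Σu)²)(nΣv² − (Σv)²)]
Numerator: 20×5825 − 344×288 = 17428
Denominator: √[(140360 − 118336)(98960 − 82944)] = √[22024 × 16016] = 18781.2775
r = 17428 / 18781.2775 ≈ 0.928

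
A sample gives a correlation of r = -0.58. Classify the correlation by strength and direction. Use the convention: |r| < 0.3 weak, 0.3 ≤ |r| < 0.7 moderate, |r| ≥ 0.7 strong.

moderate negative

r = -0.58 < 0 so the relationship is negative.
|r| = 0.58, which falls in the moderate range.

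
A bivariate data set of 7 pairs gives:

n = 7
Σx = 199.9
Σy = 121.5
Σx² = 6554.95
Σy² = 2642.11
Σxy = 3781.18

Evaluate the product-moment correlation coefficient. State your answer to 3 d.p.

0.464

r = (nΣxy − ΣxΣy) / √[(nΣx² − (Σx)²)(nΣy² − (Σy)²)]
Numerator: 7×3781.18 − 199.9×121.5 = 2180.41
Denominator: √[(45884.65 − 39960.01)(18494.77 − 14762.25)] = √[5924.64 × 3732.52] = 4702.5352
r = 2180.41 / 4702.5352 ≈ 0.464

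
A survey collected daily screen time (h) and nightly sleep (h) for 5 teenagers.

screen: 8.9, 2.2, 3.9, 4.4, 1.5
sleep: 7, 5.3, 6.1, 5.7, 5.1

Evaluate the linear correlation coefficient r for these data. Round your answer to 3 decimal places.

0.965

n = 5, Σx = 20.9, Σy = 29.2, Σx² = 120.87, Σy² = 172.8, Σxy = 130.48
nΣxy − ΣxΣy = 652.4 − 610.28 = 42.12
nΣx² − (Σx)² = 604.35 − 436.81 = 167.54; nΣy² − (Σy)² = 864 − 852.64 = 11.36
r = 42.12 / √(167.54 × 11.36) = 42.12 / 43.6263 ≈ 0.965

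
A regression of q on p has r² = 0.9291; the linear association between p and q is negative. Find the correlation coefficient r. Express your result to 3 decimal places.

|r| = √0.9291 = 0.964
The association is negative, so r = −0.964.

-0.964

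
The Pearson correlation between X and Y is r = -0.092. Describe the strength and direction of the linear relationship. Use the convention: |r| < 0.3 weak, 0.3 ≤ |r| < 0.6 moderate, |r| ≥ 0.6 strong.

weak negative

r = -0.092 < 0 so the relationship is negative.
|r| = 0.092, which falls in the weak range.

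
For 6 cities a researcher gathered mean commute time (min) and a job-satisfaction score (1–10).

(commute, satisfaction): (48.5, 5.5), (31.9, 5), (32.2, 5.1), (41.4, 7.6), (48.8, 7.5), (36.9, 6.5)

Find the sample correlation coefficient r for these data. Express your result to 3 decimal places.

0.558

n = 6, Σx = 239.7, Σy = 37.2, Σx² = 9863.71, Σy² = 237.52, Σxy = 1510.96
nΣxy − ΣxΣy = 9065.76 − 8916.84 = 148.92
nΣx² − (Σx)² = 59182.26 − 57456.09 = 1726.17; nΣy² − (Σy)² = 1425.12 − 1383.84 = 41.28
r = 148.92 / √(1726.17 × 41.28) = 148.92 / 266.9388 ≈ 0.558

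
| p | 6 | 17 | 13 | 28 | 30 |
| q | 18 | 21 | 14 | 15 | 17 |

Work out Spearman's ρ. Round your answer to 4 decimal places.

Rank p: 1, 3, 2, 4, 5
Rank q: 4, 5, 1, 2, 3
d = rank(p) − rank(q): -3, -2, 1, 2, 2; Σd² = 22
ρ = 1 − 6Σd² / [n(n²−1)] = 1 − 6×22 / (5×24) = 1 − 132/120 ≈ -0.1000

-0.1000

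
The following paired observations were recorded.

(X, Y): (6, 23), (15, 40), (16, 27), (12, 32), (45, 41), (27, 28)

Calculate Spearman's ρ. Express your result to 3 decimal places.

Rank X: 1, 3, 4, 2, 6, 5
Rank Y: 1, 5, 2, 4, 6, 3
d = rank(X) − rank(Y): 0, -2, 2, -2, 0, 2; Σd² = 16
ρ = 1 − 6Σd² / [n(n²−1)] = 1 − 6×16 / (6×35) = 1 − 96/210 ≈ 0.543

0.543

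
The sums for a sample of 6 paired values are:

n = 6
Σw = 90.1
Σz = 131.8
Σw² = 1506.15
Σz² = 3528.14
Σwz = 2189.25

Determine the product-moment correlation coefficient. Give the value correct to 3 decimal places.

r = (nΣwz − ΣwΣz) / √[(nΣw² − (Σw)²)(nΣz² − (Σz)²)]
Numerator: 6×2189.25 − 90.1×131.8 = 1260.32
Denominator: √[(9036.9 − 8118.01)(21168.84 − 17371.24)] = √[918.89 × 3797.6] = 1868.0409
r = 1260.32 / 1868.0409 ≈ 0.675

0.675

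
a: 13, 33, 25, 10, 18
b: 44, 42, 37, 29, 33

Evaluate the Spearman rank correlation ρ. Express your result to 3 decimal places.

0.400

Rank a: 2, 5, 4, 1, 3
Rank b: 5, 4, 3, 1, 2
d = rank(a) − rank(b): -3, 1, 1, 0, 1; Σd² = 12
ρ = 1 − 6Σd² / [n(n²−1)] = 1 − 6×12 / (5×24) = 1 − 72/120 ≈ 0.400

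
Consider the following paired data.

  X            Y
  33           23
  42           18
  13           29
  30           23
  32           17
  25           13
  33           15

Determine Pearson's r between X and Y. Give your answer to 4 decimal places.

-0.5184

n = 7, ΣX = 208, ΣY = 138, ΣX² = 6660, ΣY² = 2906, ΣXY = 3946
nΣXY − ΣXΣY = 27622 − 28704 = -1082
nΣX² − (ΣX)² = 46620 − 43264 = 3356; nΣY² − (ΣY)² = 20342 − 19044 = 1298
r = -1082 / √(3356 × 1298) = -1082 / 2087.1243 ≈ -0.5184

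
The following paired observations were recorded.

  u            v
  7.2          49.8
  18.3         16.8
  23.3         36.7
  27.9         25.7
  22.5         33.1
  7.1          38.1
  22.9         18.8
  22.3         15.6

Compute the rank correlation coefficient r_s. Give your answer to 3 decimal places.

Rank u: 2, 3, 7, 8, 5, 1, 6, 4
Rank v: 8, 2, 6, 4, 5, 7, 3, 1
d = rank(u) − rank(v): -6, 1, 1, 4, 0, -6, 3, 3; Σd² = 108
ρ = 1 − 6Σd² / [n(n²−1)] = 1 − 6×108 / (8×63) = 1 − 648/504 ≈ -0.286

-0.286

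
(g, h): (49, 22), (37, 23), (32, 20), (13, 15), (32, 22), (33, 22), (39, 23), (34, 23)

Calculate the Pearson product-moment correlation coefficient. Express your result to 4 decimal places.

n = 8, Σg = 269, Σh = 170, Σg² = 9753, Σh² = 3664, Σgh = 5873
nΣgh − ΣgΣh = 46984 − 45730 = 1254
nΣg² − (Σg)² = 78024 − 72361 = 5663; nΣh² − (Σh)² = 29312 − 28900 = 412
r = 1254 / √(5663 × 412) = 1254 / 1527.4672 ≈ 0.8210

0.8210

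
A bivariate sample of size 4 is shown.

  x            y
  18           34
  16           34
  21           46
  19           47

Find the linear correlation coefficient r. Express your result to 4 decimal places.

0.8086

n = 4, Σx = 74, Σy = 161, Σx² = 1382, Σy² = 6637, Σxy = 3015
nΣxy − ΣxΣy = 12060 − 11914 = 146
nΣx² − (Σx)² = 5528 − 5476 = 52; nΣy² − (Σy)² = 26548 − 25921 = 627
r = 146 / √(52 × 627) = 146 / 180.5658 ≈ 0.8086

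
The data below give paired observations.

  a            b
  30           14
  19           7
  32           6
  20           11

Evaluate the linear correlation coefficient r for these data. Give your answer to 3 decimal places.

0.074

n = 4, Σa = 101, Σb = 38, Σa² = 2685, Σb² = 402, Σab = 965
nΣab − ΣaΣb = 3860 − 3838 = 22
nΣa² − (Σa)² = 10740 − 10201 = 539; nΣb² − (Σb)² = 1608 − 1444 = 164
r = 22 / √(539 × 164) = 22 / 297.3146 ≈ 0.074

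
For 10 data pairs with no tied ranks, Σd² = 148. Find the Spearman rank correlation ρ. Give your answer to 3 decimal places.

ρ = 1 − 6Σd² / [n(n²−1)] = 1 − 6×148 / (10×99)
  = 1 − 888/990 = 1 − 0.8970 ≈ 0.103

0.103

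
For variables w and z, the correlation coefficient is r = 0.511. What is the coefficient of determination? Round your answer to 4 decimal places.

r² = (0.511)² = 0.2611

0.2611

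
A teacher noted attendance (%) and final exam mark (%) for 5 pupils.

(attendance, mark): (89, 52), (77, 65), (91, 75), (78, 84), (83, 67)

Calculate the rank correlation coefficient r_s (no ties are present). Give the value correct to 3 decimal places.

0.000

Rank attendance: 4, 1, 5, 2, 3
Rank mark: 1, 2, 4, 5, 3
d = rank(attendance) − rank(mark): 3, -1, 1, -3, 0; Σd² = 20
ρ = 1 − 6Σd² / [n(n²−1)] = 1 − 6×20 / (5×24) = 1 − 120/120 ≈ 0.000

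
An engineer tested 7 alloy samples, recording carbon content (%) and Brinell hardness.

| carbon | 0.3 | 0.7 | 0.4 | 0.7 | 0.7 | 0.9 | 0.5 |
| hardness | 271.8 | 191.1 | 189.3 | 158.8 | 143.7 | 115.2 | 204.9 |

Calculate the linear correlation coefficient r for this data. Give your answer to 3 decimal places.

n = 7, Σx = 4.2, Σy = 1274.8, Σx² = 2.78, Σy² = 247351.12, Σxy = 708.91
nΣxy − ΣxΣy = 4962.37 − 5354.16 = -391.79
nΣx² − (Σx)² = 19.46 − 17.64 = 1.82; nΣy² − (Σy)² = 1731457.84 − 1625115.04 = 106342.8
r = -391.79 / √(1.82 × 106342.8) = -391.79 / 439.9362 ≈ -0.891

-0.891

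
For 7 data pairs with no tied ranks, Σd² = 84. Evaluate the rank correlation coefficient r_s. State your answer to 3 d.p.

ρ = 1 − 6Σd² / [n(n²−1)] = 1 − 6×84 / (7×48)
  = 1 − 504/336 = 1 − 1.5000 ≈ -0.500

-0.500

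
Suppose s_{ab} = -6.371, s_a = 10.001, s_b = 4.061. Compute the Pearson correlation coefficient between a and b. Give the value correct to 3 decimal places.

-0.157

r = Cov(a,b) / (s_a · s_b) = -6.371 / (10.001 × 4.061)
  = -6.371 / 40.6141 ≈ -0.157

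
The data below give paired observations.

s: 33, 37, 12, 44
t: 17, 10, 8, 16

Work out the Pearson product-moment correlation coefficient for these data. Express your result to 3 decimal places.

n = 4, Σs = 126, Σt = 51, Σs² = 4538, Σt² = 709, Σst = 1731
nΣst − ΣsΣt = 6924 − 6426 = 498
nΣs² − (Σs)² = 18152 − 15876 = 2276; nΣt² − (Σt)² = 2836 − 2601 = 235
r = 498 / √(2276 × 235) = 498 / 731.3412 ≈ 0.681

0.681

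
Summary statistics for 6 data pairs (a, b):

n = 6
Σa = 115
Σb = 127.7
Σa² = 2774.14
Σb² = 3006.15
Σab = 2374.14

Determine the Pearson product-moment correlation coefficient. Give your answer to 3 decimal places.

-0.181

r = (nΣab − ΣaΣb) / √[(nΣa² − (Σa)²)(nΣb² − (Σb)²)]
Numerator: 6×2374.14 − 115×127.7 = -440.66
Denominator: √[(16644.84 − 13225)(18036.9 − 16307.29)] = √[3419.84 × 1729.61] = 2432.0751
r = -440.66 / 2432.0751 ≈ -0.181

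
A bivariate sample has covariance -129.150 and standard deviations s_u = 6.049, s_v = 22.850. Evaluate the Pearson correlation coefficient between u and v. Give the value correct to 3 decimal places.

r = Cov(u,v) / (s_u · s_v) = -129.150 / (6.049 × 22.850)
  = -129.150 / 138.2197 ≈ -0.934

-0.934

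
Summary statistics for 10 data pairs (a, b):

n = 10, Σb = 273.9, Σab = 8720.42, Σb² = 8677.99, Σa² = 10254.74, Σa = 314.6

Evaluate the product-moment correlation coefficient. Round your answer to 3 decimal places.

r = (nΣab − ΣaΣb) / √[(nΣa² − (Σa)²)(nΣb² − (Σb)²)]
Numerator: 10×8720.42 − 314.6×273.9 = 1035.26
Denominator: √[(102547.4 − 98973.16)(86779.9 − 75021.21)] = √[3574.24 × 11758.69] = 6482.9299
r = 1035.26 / 6482.9299 ≈ 0.160

0.160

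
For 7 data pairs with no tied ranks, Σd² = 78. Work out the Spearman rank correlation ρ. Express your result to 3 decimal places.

ρ = 1 − 6Σd² / [n(n²−1)] = 1 − 6×78 / (7×48)
  = 1 − 468/336 = 1 − 1.3929 ≈ -0.393

-0.393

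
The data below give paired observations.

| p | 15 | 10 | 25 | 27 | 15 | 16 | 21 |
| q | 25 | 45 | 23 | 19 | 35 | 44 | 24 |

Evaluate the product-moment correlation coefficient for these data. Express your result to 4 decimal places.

n = 7, Σp = 129, Σq = 215, Σp² = 2601, Σq² = 7277, Σpq = 3646
nΣpq − ΣpΣq = 25522 − 27735 = -2213
nΣp² − (Σp)² = 18207 − 16641 = 1566; nΣq² − (Σq)² = 50939 − 46225 = 4714
r = -2213 / √(1566 × 4714) = -2213 / 2717.0064 ≈ -0.8145

-0.8145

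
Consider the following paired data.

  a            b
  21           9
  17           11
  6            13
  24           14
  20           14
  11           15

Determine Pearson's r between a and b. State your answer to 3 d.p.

-0.249

n = 6, Σa = 99, Σb = 76, Σa² = 1863, Σb² = 988, Σab = 1235
nΣab − ΣaΣb = 7410 − 7524 = -114
nΣa² − (Σa)² = 11178 − 9801 = 1377; nΣb² − (Σb)² = 5928 − 5776 = 152
r = -114 / √(1377 × 152) = -114 / 457.4975 ≈ -0.249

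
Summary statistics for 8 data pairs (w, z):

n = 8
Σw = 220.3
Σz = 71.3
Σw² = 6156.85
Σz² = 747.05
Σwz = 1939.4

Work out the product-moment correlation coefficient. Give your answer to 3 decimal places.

r = (nΣwz − ΣwΣz) / √[(nΣw² − (Σw)²)(nΣz² − (Σz)²)]
Numerator: 8×1939.4 − 220.3×71.3 = -192.19
Denominator: √[(49254.8 − 48532.09)(5976.4 − 5083.69)] = √[722.71 × 892.71] = 803.2250
r = -192.19 / 803.2250 ≈ -0.239

-0.239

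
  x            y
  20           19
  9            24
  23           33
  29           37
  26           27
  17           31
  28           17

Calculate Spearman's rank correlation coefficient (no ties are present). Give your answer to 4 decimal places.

0.2143

Rank x: 3, 1, 4, 7, 5, 2, 6
Rank y: 2, 3, 6, 7, 4, 5, 1
d = rank(x) − rank(y): 1, -2, -2, 0, 1, -3, 5; Σd² = 44
ρ = 1 − 6Σd² / [n(n²−1)] = 1 − 6×44 / (7×48) = 1 − 264/336 ≈ 0.2143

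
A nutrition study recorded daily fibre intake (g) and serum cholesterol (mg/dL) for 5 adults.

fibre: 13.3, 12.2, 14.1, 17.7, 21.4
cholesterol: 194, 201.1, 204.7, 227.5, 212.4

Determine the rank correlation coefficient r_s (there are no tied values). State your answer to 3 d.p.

0.800

Rank fibre: 2, 1, 3, 4, 5
Rank cholesterol: 1, 2, 3, 5, 4
d = rank(fibre) − rank(cholesterol): 1, -1, 0, -1, 1; Σd² = 4
ρ = 1 − 6Σd² / [n(n²−1)] = 1 − 6×4 / (5×24) = 1 − 24/120 ≈ 0.800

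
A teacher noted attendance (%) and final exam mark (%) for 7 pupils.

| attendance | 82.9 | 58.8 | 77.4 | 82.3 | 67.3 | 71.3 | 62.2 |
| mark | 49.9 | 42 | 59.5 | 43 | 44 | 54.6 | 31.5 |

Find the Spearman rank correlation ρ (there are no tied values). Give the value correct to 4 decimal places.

0.5714

Rank attendance: 7, 1, 5, 6, 3, 4, 2
Rank mark: 5, 2, 7, 3, 4, 6, 1
d = rank(attendance) − rank(mark): 2, -1, -2, 3, -1, -2, 1; Σd² = 24
ρ = 1 − 6Σd² / [n(n²−1)] = 1 − 6×24 / (7×48) = 1 − 144/336 ≈ 0.5714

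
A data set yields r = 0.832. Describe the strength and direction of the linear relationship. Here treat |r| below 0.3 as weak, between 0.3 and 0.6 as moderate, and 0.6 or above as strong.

strong positive

r = 0.832 > 0 so the relationship is positive.
|r| = 0.832, which falls in the strong range.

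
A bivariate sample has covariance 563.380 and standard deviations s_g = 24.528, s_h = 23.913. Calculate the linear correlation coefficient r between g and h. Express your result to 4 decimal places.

r = Cov(g,h) / (s_g · s_h) = 563.380 / (24.528 × 23.913)
  = 563.380 / 586.5381 ≈ 0.9605

0.9605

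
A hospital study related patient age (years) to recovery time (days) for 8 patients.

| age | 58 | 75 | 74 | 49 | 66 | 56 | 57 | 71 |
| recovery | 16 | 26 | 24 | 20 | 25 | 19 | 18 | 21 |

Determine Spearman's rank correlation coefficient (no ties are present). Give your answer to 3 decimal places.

0.690

Rank age: 4, 8, 7, 1, 5, 2, 3, 6
Rank recovery: 1, 8, 6, 4, 7, 3, 2, 5
d = rank(age) − rank(recovery): 3, 0, 1, -3, -2, -1, 1, 1; Σd² = 26
ρ = 1 − 6Σd² / [n(n²−1)] = 1 − 6×26 / (8×63) = 1 − 156/504 ≈ 0.690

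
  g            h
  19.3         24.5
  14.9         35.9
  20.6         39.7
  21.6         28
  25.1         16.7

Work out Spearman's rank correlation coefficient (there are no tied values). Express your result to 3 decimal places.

-0.500

Rank g: 2, 1, 3, 4, 5
Rank h: 2, 4, 5, 3, 1
d = rank(g) − rank(h): 0, -3, -2, 1, 4; Σd² = 30
ρ = 1 − 6Σd² / [n(n²−1)] = 1 − 6×30 / (5×24) = 1 − 180/120 ≈ -0.500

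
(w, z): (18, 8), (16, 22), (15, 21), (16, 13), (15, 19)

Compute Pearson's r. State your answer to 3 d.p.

n = 5, Σw = 80, Σz = 83, Σw² = 1286, Σz² = 1519, Σwz = 1304
nΣwz − ΣwΣz = 6520 − 6640 = -120
nΣw² − (Σw)² = 6430 − 6400 = 30; nΣz² − (Σz)² = 7595 − 6889 = 706
r = -120 / √(30 × 706) = -120 / 145.5335 ≈ -0.825

-0.825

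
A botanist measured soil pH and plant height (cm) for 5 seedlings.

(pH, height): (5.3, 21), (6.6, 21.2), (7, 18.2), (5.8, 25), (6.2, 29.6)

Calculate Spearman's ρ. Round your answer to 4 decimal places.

-0.3000

Rank pH: 1, 4, 5, 2, 3
Rank height: 2, 3, 1, 4, 5
d = rank(pH) − rank(height): -1, 1, 4, -2, -2; Σd² = 26
ρ = 1 − 6Σd² / [n(n²−1)] = 1 − 6×26 / (5×24) = 1 − 156/120 ≈ -0.3000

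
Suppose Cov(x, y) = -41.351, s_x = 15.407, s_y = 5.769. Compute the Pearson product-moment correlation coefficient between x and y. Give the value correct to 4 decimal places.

-0.4652

r = Cov(x,y) / (s_x · s_y) = -41.351 / (15.407 × 5.769)
  = -41.351 / 88.8830 ≈ -0.4652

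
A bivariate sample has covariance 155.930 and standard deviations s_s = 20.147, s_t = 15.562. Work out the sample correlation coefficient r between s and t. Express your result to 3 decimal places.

r = Cov(s,t) / (s_s · s_t) = 155.930 / (20.147 × 15.562)
  = 155.930 / 313.5276 ≈ 0.497

0.497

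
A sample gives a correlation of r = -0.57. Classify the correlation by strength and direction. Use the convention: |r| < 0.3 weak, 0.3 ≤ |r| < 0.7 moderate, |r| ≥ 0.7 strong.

moderate negative

r = -0.57 < 0 so the relationship is negative.
|r| = 0.57, which falls in the moderate range.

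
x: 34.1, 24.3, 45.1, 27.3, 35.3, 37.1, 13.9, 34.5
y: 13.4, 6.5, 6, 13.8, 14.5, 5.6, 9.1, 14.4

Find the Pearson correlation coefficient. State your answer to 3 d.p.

n = 8, Σx = 251.6, Σy = 83.3, Σx² = 8538.56, Σy² = 980.03, Σxy = 2605.13
nΣxy − ΣxΣy = 20841.04 − 20958.28 = -117.24
nΣx² − (Σx)² = 68308.48 − 63302.56 = 5005.92; nΣy² − (Σy)² = 7840.24 − 6938.89 = 901.35
r = -117.24 / √(5005.92 × 901.35) = -117.24 / 2124.1671 ≈ -0.055

-0.055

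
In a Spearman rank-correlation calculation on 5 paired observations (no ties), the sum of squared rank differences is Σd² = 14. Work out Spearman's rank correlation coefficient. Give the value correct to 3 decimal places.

0.300

ρ = 1 − 6Σd² / [n(n²−1)] = 1 − 6×14 / (5×24)
  = 1 − 84/120 = 1 − 0.7000 ≈ 0.300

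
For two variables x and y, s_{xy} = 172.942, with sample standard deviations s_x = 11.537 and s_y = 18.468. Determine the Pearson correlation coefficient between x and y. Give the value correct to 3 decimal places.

0.812

r = Cov(x,y) / (s_x · s_y) = 172.942 / (11.537 × 18.468)
  = 172.942 / 213.0653 ≈ 0.812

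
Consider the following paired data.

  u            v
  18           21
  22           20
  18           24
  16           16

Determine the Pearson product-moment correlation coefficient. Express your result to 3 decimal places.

0.301

n = 4, Σu = 74, Σv = 81, Σu² = 1388, Σv² = 1673, Σuv = 1506
nΣuv − ΣuΣv = 6024 − 5994 = 30
nΣu² − (Σu)² = 5552 − 5476 = 76; nΣv² − (Σv)² = 6692 − 6561 = 131
r = 30 / √(76 × 131) = 30 / 99.7798 ≈ 0.301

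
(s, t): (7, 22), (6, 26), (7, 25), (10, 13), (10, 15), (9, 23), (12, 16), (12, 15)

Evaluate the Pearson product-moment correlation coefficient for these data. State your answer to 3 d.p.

-0.850

n = 8, Σs = 73, Σt = 155, Σs² = 703, Σt² = 3189, Σst = 1344
nΣst − ΣsΣt = 10752 − 11315 = -563
nΣs² − (Σs)² = 5624 − 5329 = 295; nΣt² − (Σt)² = 25512 − 24025 = 1487
r = -563 / √(295 × 1487) = -563 / 662.3179 ≈ -0.850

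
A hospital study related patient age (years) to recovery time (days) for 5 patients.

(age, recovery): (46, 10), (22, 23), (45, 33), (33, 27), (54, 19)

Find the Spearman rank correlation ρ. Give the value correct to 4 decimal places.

Rank age: 4, 1, 3, 2, 5
Rank recovery: 1, 3, 5, 4, 2
d = rank(age) − rank(recovery): 3, -2, -2, -2, 3; Σd² = 30
ρ = 1 − 6Σd² / [n(n²−1)] = 1 − 6×30 / (5×24) = 1 − 180/120 ≈ -0.5000

-0.5000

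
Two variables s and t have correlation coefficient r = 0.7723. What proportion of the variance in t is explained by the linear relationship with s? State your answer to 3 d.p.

r² = (0.7723)² = 0.596

0.596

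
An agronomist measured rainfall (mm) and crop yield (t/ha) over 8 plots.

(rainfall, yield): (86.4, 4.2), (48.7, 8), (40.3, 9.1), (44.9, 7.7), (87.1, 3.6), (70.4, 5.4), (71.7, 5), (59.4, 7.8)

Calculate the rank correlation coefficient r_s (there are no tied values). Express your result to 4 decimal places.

Rank rainfall: 7, 3, 1, 2, 8, 5, 6, 4
Rank yield: 2, 7, 8, 5, 1, 4, 3, 6
d = rank(rainfall) − rank(yield): 5, -4, -7, -3, 7, 1, 3, -2; Σd² = 162
ρ = 1 − 6Σd² / [n(n²−1)] = 1 − 6×162 / (8×63) = 1 − 972/504 ≈ -0.9286

-0.9286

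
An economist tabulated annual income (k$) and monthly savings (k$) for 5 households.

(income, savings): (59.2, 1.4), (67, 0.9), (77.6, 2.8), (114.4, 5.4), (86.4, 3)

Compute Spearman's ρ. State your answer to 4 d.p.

0.9000

Rank income: 1, 2, 3, 5, 4
Rank savings: 2, 1, 3, 5, 4
d = rank(income) − rank(savings): -1, 1, 0, 0, 0; Σd² = 2
ρ = 1 − 6Σd² / [n(n²−1)] = 1 − 6×2 / (5×24) = 1 − 12/120 ≈ 0.9000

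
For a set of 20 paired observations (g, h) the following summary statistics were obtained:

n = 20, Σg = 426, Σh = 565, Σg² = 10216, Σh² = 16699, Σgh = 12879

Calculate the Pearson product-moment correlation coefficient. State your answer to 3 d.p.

r = (nΣgh − ΣgΣh) / √[(nΣg² − (Σg)²)(nΣh² − (Σh)²)]
Numerator: 20×12879 − 426×565 = 16890
Denominator: √[(204320 − 181476)(333980 − 319225)] = √[22844 × 14755] = 18359.2816
r = 16890 / 18359.2816 ≈ 0.920

0.920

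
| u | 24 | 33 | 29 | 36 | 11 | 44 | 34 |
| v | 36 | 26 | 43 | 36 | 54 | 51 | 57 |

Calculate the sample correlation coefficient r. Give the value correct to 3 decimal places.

n = 7, Σu = 211, Σv = 303, Σu² = 7015, Σv² = 13883, Σuv = 9041
nΣuv − ΣuΣv = 63287 − 63933 = -646
nΣu² − (Σu)² = 49105 − 44521 = 4584; nΣv² − (Σv)² = 97181 − 91809 = 5372
r = -646 / √(4584 × 5372) = -646 / 4962.3833 ≈ -0.130

-0.130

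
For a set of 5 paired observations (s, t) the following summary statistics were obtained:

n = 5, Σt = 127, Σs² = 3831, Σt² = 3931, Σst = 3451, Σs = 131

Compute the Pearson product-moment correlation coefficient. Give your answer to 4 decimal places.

r = (nΣst − ΣsΣt) / √[(nΣs² − (Σs)²)(nΣt² − (Σt)²)]
Numerator: 5×3451 − 131×127 = 618
Denominator: √[(19155 − 17161)(19655 − 16129)] = √[1994 × 3526] = 2651.5739
r = 618 / 2651.5739 ≈ 0.2331

0.2331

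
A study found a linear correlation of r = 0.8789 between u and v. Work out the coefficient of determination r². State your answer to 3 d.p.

r² = (0.8789)² = 0.772

0.772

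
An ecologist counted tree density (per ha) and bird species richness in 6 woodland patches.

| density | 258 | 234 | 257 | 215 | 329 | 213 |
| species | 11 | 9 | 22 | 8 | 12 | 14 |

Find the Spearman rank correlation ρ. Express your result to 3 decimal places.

Rank density: 5, 3, 4, 2, 6, 1
Rank species: 3, 2, 6, 1, 4, 5
d = rank(density) − rank(species): 2, 1, -2, 1, 2, -4; Σd² = 30
ρ = 1 − 6Σd² / [n(n²−1)] = 1 − 6×30 / (6×35) = 1 − 180/210 ≈ 0.143

0.143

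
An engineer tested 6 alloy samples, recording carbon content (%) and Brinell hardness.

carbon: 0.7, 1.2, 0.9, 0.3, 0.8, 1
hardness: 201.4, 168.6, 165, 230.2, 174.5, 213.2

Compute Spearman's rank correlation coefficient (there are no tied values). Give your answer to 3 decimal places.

-0.543

Rank carbon: 2, 6, 4, 1, 3, 5
Rank hardness: 4, 2, 1, 6, 3, 5
d = rank(carbon) − rank(hardness): -2, 4, 3, -5, 0, 0; Σd² = 54
ρ = 1 − 6Σd² / [n(n²−1)] = 1 − 6×54 / (6×35) = 1 − 324/210 ≈ -0.543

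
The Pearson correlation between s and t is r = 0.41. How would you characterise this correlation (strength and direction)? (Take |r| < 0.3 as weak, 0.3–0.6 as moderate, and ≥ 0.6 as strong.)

moderate positive

r = 0.41 > 0 so the relationship is positive.
|r| = 0.41, which falls in the moderate range.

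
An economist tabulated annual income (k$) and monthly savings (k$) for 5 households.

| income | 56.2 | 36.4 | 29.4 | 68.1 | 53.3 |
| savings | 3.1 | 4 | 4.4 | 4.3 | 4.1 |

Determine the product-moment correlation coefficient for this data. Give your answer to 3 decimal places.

n = 5, Σx = 243.4, Σy = 19.9, Σx² = 12826.26, Σy² = 80.27, Σxy = 960.54
nΣxy − ΣxΣy = 4802.7 − 4843.66 = -40.96
nΣx² − (Σx)² = 64131.3 − 59243.56 = 4887.74; nΣy² − (Σy)² = 401.35 − 396.01 = 5.34
r = -40.96 / √(4887.74 × 5.34) = -40.96 / 161.5566 ≈ -0.254

-0.254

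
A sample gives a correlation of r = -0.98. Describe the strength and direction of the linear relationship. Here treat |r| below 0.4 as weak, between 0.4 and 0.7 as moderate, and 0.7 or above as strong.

r = -0.98 < 0 so the relationship is negative.
|r| = 0.98, which falls in the strong range.

strong negative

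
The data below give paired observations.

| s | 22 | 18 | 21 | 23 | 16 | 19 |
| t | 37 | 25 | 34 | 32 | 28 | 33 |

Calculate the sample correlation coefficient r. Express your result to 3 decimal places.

0.710

n = 6, Σs = 119, Σt = 189, Σs² = 2395, Σt² = 6047, Σst = 3789
nΣst − ΣsΣt = 22734 − 22491 = 243
nΣs² − (Σs)² = 14370 − 14161 = 209; nΣt² − (Σt)² = 36282 − 35721 = 561
r = 243 / √(209 × 561) = 243 / 342.4164 ≈ 0.710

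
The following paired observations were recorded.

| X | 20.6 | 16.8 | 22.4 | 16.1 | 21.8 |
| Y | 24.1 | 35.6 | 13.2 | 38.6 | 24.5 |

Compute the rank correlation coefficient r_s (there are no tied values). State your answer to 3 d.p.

Rank X: 3, 2, 5, 1, 4
Rank Y: 2, 4, 1, 5, 3
d = rank(X) − rank(Y): 1, -2, 4, -4, 1; Σd² = 38
ρ = 1 − 6Σd² / [n(n²−1)] = 1 − 6×38 / (5×24) = 1 − 228/120 ≈ -0.900

-0.900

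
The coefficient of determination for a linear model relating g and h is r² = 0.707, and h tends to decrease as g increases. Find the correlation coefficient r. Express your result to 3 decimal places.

|r| = √0.707 = 0.841
The association is negative, so r = −0.841.

-0.841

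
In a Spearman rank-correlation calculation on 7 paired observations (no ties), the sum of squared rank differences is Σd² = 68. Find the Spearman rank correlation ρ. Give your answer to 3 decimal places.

ρ = 1 − 6Σd² / [n(n²−1)] = 1 − 6×68 / (7×48)
  = 1 − 408/336 = 1 − 1.2143 ≈ -0.214

-0.214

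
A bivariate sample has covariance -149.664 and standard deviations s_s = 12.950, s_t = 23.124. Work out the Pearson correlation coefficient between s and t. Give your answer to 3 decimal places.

r = Cov(s,t) / (s_s · s_t) = -149.664 / (12.950 × 23.124)
  = -149.664 / 299.4558 ≈ -0.500

-0.500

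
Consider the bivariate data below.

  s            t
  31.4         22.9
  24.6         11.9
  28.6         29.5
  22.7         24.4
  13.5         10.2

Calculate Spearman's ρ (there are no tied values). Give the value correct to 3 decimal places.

0.500

Rank s: 5, 3, 4, 2, 1
Rank t: 3, 2, 5, 4, 1
d = rank(s) − rank(t): 2, 1, -1, -2, 0; Σd² = 10
ρ = 1 − 6Σd² / [n(n²−1)] = 1 − 6×10 / (5×24) = 1 − 60/120 ≈ 0.500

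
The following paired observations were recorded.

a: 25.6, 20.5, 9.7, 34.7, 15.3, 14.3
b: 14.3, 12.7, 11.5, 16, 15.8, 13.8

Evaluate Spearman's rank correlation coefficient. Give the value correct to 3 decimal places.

0.714

Rank a: 5, 4, 1, 6, 3, 2
Rank b: 4, 2, 1, 6, 5, 3
d = rank(a) − rank(b): 1, 2, 0, 0, -2, -1; Σd² = 10
ρ = 1 − 6Σd² / [n(n²−1)] = 1 − 6×10 / (6×35) = 1 − 60/210 ≈ 0.714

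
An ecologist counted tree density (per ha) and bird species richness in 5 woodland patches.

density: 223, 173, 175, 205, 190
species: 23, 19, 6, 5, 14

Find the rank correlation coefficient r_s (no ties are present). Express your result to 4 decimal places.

0.1000

Rank density: 5, 1, 2, 4, 3
Rank species: 5, 4, 2, 1, 3
d = rank(density) − rank(species): 0, -3, 0, 3, 0; Σd² = 18
ρ = 1 − 6Σd² / [n(n²−1)] = 1 − 6×18 / (5×24) = 1 − 108/120 ≈ 0.1000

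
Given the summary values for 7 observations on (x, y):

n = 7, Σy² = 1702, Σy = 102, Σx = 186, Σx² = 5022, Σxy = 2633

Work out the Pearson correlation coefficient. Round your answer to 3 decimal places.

-0.589

r = (nΣxy − ΣxΣy) / √[(nΣx² − (Σx)²)(nΣy² − (Σy)²)]
Numerator: 7×2633 − 186×102 = -541
Denominator: √[(35154 − 34596)(11914 − 10404)] = √[558 × 1510] = 917.9216
r = -541 / 917.9216 ≈ -0.589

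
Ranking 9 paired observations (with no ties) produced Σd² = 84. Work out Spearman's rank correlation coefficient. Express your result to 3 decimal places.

ρ = 1 − 6Σd² / [n(n²−1)] = 1 − 6×84 / (9×80)
  = 1 − 504/720 = 1 − 0.7000 ≈ 0.300

0.300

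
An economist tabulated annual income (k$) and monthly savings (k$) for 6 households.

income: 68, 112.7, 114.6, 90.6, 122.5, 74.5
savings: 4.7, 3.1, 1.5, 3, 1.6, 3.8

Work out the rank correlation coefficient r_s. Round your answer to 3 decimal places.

-0.886

Rank income: 1, 4, 5, 3, 6, 2
Rank savings: 6, 4, 1, 3, 2, 5
d = rank(income) − rank(savings): -5, 0, 4, 0, 4, -3; Σd² = 66
ρ = 1 − 6Σd² / [n(n²−1)] = 1 − 6×66 / (6×35) = 1 − 396/210 ≈ -0.886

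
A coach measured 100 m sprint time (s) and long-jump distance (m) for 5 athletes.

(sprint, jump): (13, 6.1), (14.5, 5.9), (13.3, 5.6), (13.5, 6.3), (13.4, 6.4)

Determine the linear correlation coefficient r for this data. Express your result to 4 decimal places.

-0.1672

n = 5, Σx = 67.7, Σy = 30.3, Σx² = 917.95, Σy² = 184.03, Σxy = 410.14
nΣxy − ΣxΣy = 2050.7 − 2051.31 = -0.61
nΣx² − (Σx)² = 4589.75 − 4583.29 = 6.46; nΣy² − (Σy)² = 920.15 − 918.09 = 2.06
r = -0.61 / √(6.46 × 2.06) = -0.61 / 3.6480 ≈ -0.1672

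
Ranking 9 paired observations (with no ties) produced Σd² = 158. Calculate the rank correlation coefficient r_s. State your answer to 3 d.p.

ρ = 1 − 6Σd² / [n(n²−1)] = 1 − 6×158 / (9×80)
  = 1 − 948/720 = 1 − 1.3167 ≈ -0.317

-0.317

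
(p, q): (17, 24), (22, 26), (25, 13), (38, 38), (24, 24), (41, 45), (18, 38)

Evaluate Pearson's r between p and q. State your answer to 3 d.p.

n = 7, Σp = 185, Σq = 208, Σp² = 5423, Σq² = 6910, Σpq = 5854
nΣpq − ΣpΣq = 40978 − 38480 = 2498
nΣp² − (Σp)² = 37961 − 34225 = 3736; nΣq² − (Σq)² = 48370 − 43264 = 5106
r = 2498 / √(3736 × 5106) = 2498 / 4367.6099 ≈ 0.572

0.572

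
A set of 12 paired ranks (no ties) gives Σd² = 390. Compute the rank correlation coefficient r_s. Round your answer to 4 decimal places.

-0.3636

ρ = 1 − 6Σd² / [n(n²−1)] = 1 − 6×390 / (12×143)
  = 1 − 2340/1716 = 1 − 1.36364 ≈ -0.3636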